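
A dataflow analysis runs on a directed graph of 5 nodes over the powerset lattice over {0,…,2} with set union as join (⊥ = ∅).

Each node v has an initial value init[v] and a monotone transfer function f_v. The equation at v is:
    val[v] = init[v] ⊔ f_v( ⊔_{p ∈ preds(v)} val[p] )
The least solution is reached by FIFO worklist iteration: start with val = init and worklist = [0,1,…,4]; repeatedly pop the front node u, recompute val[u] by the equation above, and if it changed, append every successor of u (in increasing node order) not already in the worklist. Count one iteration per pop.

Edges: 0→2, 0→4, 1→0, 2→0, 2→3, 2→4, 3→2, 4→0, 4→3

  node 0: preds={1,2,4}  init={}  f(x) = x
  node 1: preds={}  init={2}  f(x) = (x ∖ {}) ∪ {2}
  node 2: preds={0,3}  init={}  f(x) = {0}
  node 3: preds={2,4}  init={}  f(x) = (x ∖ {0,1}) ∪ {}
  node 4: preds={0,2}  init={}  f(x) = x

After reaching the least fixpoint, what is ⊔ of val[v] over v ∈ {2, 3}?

Worklist (9 pops):
  #1 pop 0: in={2} → {2} (was {}); enqueue []
  #2 pop 1: in={} → {2} (no change)
  #3 pop 2: in={2} → {0} (was {}); enqueue [0]
  #4 pop 3: in={0} → {} (no change)
  #5 pop 4: in={0,2} → {0,2} (was {}); enqueue [3]
  #6 pop 0: in={0,2} → {0,2} (was {2}); enqueue [2,4]
  #7 pop 3: in={0,2} → {2} (was {}); enqueue []
  #8 pop 2: in={0,2} → {0} (no change)
  #9 pop 4: in={0,2} → {0,2} (no change)

Fixpoint:
  val[0] = {0,2}
  val[1] = {2}
  val[2] = {0}
  val[3] = {2}
  val[4] = {0,2}

{0,2}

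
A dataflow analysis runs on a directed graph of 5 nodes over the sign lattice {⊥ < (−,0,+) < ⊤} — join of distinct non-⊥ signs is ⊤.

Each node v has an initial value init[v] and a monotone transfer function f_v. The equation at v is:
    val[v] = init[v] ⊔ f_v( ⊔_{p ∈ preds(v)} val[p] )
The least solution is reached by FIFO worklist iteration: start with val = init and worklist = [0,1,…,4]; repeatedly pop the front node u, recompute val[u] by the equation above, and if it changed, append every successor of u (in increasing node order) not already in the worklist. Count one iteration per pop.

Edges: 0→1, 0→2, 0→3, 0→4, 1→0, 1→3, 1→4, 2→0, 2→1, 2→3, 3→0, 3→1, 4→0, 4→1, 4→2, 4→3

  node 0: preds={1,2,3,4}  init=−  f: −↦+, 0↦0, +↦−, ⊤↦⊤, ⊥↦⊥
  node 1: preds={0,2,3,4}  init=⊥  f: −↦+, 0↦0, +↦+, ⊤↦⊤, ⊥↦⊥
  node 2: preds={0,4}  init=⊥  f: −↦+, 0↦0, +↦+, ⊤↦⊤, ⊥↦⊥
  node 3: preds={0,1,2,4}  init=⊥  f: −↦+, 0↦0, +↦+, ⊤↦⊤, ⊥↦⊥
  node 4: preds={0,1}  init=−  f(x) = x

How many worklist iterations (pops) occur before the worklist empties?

Iteration log — 9 steps:
  step 1. node 0  ⊔preds=−  new=⊤  old=−  +wl: 
  step 2. node 1  ⊔preds=⊤  new=⊤  old=⊥  +wl: 0
  step 3. node 2  ⊔preds=⊤  new=⊤  old=⊥  +wl: 1
  step 4. node 3  ⊔preds=⊤  new=⊤  old=⊥  +wl: 
  step 5. node 4  ⊔preds=⊤  new=⊤  old=−  +wl: 2,3
  step 6. node 0  ⊔preds=⊤  new=⊤  stable
  step 7. node 1  ⊔preds=⊤  new=⊤  stable
  step 8. node 2  ⊔preds=⊤  new=⊤  stable
  step 9. node 3  ⊔preds=⊤  new=⊤  stable

Least fixpoint reached:
  node 0: ⊤
  node 1: ⊤
  node 2: ⊤
  node 3: ⊤
  node 4: ⊤

9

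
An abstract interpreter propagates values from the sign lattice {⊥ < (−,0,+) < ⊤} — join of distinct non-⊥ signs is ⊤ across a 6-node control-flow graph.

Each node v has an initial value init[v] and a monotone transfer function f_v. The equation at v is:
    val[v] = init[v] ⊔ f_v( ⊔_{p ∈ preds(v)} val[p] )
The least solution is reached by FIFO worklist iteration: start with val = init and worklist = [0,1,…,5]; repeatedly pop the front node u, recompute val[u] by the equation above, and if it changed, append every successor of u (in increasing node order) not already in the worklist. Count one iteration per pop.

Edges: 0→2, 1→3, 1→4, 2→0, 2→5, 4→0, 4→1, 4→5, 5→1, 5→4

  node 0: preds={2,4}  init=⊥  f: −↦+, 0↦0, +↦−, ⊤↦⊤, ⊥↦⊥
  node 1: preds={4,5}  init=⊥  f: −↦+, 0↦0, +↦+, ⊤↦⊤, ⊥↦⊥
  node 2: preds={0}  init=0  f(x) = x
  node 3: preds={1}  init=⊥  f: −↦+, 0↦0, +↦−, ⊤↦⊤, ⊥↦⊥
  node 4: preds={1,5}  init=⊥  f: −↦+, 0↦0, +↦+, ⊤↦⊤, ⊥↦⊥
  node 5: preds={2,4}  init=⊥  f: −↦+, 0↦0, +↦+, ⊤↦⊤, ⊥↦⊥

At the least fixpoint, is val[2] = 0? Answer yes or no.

Trace (12 dequeues):
  [1] u=0 | in 0 | out 0 | prev ⊥ | push {}
  [2] u=1 | in ⊥ | out ⊥ | ==
  [3] u=2 | in 0 | out 0 | ==
  [4] u=3 | in ⊥ | out ⊥ | ==
  [5] u=4 | in ⊥ | out ⊥ | ==
  [6] u=5 | in 0 | out 0 | prev ⊥ | push {1,4}
  [7] u=1 | in 0 | out 0 | prev ⊥ | push {3}
  [8] u=4 | in 0 | out 0 | prev ⊥ | push {0,1,5}
  [9] u=3 | in 0 | out 0 | prev ⊥ | push {}
  [10] u=0 | in 0 | out 0 | ==
  [11] u=1 | in 0 | out 0 | ==
  [12] u=5 | in 0 | out 0 | ==

Converged values:
  [0] 0
  [1] 0
  [2] 0
  [3] 0
  [4] 0
  [5] 0

yes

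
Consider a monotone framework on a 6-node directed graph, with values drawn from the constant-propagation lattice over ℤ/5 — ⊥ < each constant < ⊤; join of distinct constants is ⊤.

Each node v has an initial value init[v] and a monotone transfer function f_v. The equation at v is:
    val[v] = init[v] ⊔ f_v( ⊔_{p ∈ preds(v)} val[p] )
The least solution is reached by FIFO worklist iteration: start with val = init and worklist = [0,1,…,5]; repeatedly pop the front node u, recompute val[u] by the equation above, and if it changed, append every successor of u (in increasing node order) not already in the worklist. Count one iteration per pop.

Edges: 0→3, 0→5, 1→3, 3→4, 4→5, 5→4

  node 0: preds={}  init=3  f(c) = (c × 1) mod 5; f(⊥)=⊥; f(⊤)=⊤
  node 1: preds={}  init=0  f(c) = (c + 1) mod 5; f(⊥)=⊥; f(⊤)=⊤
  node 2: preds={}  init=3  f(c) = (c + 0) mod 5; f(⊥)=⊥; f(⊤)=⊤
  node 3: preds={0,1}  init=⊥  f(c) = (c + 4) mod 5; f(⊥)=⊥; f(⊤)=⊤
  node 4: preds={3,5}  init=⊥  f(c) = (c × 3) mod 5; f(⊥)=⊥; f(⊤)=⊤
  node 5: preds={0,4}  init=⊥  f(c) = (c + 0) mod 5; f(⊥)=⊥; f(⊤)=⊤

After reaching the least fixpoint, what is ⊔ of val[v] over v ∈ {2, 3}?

⊤

Iteration log — 7 steps:
  step 1. node 0  ⊔preds=⊥  new=3  stable
  step 2. node 1  ⊔preds=⊥  new=0  stable
  step 3. node 2  ⊔preds=⊥  new=3  stable
  step 4. node 3  ⊔preds=⊤  new=⊤  old=⊥  +wl: 
  step 5. node 4  ⊔preds=⊤  new=⊤  old=⊥  +wl: 
  step 6. node 5  ⊔preds=⊤  new=⊤  old=⊥  +wl: 4
  step 7. node 4  ⊔preds=⊤  new=⊤  stable

Least fixpoint reached:
  node 0: 3
  node 1: 0
  node 2: 3
  node 3: ⊤
  node 4: ⊤
  node 5: ⊤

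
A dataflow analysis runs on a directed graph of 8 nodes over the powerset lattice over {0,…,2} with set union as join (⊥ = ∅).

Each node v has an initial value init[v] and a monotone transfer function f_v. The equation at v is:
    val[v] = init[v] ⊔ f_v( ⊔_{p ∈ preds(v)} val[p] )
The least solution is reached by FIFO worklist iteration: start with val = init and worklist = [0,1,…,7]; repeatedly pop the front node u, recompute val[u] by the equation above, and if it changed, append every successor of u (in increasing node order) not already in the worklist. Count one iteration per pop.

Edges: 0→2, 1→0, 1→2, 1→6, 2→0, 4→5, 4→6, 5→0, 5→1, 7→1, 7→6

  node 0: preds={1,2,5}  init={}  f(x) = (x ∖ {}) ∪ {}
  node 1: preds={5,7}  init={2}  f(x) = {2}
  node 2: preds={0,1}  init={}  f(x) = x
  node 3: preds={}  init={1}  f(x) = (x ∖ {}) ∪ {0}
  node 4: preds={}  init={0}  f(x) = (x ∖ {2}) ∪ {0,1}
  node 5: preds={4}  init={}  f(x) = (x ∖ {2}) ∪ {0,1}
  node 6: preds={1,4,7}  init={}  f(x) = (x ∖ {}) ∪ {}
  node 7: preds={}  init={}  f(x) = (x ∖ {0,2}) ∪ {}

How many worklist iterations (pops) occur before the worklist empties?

12

Iteration log — 12 steps:
  step 1. node 0  ⊔preds={2}  new={2}  old={}  +wl: 
  step 2. node 1  ⊔preds={}  new={2}  stable
  step 3. node 2  ⊔preds={2}  new={2}  old={}  +wl: 0
  step 4. node 3  ⊔preds={}  new={0,1}  old={1}  +wl: 
  step 5. node 4  ⊔preds={}  new={0,1}  old={0}  +wl: 
  step 6. node 5  ⊔preds={0,1}  new={0,1}  old={}  +wl: 1
  step 7. node 6  ⊔preds={0,1,2}  new={0,1,2}  old={}  +wl: 
  step 8. node 7  ⊔preds={}  new={}  stable
  step 9. node 0  ⊔preds={0,1,2}  new={0,1,2}  old={2}  +wl: 2
  step 10. node 1  ⊔preds={0,1}  new={2}  stable
  step 11. node 2  ⊔preds={0,1,2}  new={0,1,2}  old={2}  +wl: 0
  step 12. node 0  ⊔preds={0,1,2}  new={0,1,2}  stable

Least fixpoint reached:
  node 0: {0,1,2}
  node 1: {2}
  node 2: {0,1,2}
  node 3: {0,1}
  node 4: {0,1}
  node 5: {0,1}
  node 6: {0,1,2}
  node 7: {}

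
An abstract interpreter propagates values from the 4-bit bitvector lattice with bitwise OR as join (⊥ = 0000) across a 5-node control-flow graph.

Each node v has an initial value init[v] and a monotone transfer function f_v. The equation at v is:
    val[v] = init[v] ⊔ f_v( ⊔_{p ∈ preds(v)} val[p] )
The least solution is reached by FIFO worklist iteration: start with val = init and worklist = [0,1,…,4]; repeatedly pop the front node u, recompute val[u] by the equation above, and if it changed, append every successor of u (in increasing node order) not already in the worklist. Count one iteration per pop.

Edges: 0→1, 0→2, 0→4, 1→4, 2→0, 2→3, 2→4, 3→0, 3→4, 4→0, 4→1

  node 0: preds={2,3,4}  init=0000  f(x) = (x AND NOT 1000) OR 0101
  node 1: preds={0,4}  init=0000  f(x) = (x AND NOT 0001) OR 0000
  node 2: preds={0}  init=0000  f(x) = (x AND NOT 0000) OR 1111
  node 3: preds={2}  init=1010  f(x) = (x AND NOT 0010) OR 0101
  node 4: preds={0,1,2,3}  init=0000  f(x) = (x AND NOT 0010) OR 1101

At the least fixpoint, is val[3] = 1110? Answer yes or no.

Iteration log — 8 steps:
  step 1. node 0  ⊔preds=1010  new=0111  old=0000  +wl: 
  step 2. node 1  ⊔preds=0111  new=0110  old=0000  +wl: 
  step 3. node 2  ⊔preds=0111  new=1111  old=0000  +wl: 0
  step 4. node 3  ⊔preds=1111  new=1111  old=1010  +wl: 
  step 5. node 4  ⊔preds=1111  new=1101  old=0000  +wl: 1
  step 6. node 0  ⊔preds=1111  new=0111  stable
  step 7. node 1  ⊔preds=1111  new=1110  old=0110  +wl: 4
  step 8. node 4  ⊔preds=1111  new=1101  stable

Least fixpoint reached:
  node 0: 0111
  node 1: 1110
  node 2: 1111
  node 3: 1111
  node 4: 1101

no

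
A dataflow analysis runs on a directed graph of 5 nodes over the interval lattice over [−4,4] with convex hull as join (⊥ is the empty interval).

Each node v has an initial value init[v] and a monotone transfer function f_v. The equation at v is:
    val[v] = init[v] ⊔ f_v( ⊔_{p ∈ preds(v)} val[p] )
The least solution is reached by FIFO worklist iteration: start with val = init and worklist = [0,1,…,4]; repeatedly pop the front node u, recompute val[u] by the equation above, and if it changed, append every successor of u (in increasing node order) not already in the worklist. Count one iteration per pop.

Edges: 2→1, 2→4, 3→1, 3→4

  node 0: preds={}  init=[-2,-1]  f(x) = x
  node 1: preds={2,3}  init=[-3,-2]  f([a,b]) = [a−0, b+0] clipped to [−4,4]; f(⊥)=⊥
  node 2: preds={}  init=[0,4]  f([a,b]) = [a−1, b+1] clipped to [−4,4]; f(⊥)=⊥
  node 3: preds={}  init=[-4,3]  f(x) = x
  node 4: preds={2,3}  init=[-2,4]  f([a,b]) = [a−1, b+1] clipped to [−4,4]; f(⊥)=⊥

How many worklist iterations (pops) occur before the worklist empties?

Worklist (5 pops):
  #1 pop 0: in=⊥ → [-2,-1] (no change)
  #2 pop 1: in=[-4,4] → [-4,4] (was [-3,-2]); enqueue []
  #3 pop 2: in=⊥ → [0,4] (no change)
  #4 pop 3: in=⊥ → [-4,3] (no change)
  #5 pop 4: in=[-4,4] → [-4,4] (was [-2,4]); enqueue []

Fixpoint:
  val[0] = [-2,-1]
  val[1] = [-4,4]
  val[2] = [0,4]
  val[3] = [-4,3]
  val[4] = [-4,4]

5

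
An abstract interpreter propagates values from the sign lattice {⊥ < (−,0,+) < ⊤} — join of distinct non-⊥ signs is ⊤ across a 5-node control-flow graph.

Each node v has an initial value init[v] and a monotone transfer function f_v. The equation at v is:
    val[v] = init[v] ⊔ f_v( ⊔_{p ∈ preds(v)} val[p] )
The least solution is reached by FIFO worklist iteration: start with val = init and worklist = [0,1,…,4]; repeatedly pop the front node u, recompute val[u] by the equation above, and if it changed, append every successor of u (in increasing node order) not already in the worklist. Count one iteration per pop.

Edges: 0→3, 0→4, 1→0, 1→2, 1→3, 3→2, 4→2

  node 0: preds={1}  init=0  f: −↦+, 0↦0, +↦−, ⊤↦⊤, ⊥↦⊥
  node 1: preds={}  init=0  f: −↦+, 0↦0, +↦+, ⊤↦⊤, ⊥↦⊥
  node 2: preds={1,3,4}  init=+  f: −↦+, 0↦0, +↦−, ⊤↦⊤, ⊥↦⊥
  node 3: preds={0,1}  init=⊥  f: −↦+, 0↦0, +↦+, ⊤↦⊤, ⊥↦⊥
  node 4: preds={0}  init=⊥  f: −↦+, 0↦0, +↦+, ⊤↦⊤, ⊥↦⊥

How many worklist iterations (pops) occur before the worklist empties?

Trace (6 dequeues):
  [1] u=0 | in 0 | out 0 | ==
  [2] u=1 | in ⊥ | out 0 | ==
  [3] u=2 | in 0 | out ⊤ | prev + | push {}
  [4] u=3 | in 0 | out 0 | prev ⊥ | push {2}
  [5] u=4 | in 0 | out 0 | prev ⊥ | push {}
  [6] u=2 | in 0 | out ⊤ | ==

Converged values:
  [0] 0
  [1] 0
  [2] ⊤
  [3] 0
  [4] 0

6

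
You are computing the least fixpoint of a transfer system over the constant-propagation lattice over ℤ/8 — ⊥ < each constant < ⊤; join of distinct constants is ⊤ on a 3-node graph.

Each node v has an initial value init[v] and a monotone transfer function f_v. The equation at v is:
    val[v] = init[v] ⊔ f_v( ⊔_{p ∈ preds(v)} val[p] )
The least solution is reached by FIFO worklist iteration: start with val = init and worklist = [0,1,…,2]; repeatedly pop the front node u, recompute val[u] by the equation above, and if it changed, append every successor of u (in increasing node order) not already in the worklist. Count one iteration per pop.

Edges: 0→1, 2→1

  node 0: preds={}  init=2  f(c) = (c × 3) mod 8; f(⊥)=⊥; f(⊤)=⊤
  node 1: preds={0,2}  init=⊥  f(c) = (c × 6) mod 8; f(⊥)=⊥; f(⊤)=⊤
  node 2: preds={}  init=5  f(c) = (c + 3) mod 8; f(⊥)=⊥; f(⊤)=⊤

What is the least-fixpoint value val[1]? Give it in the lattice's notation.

⊤

Iteration log — 3 steps:
  step 1. node 0  ⊔preds=⊥  new=2  stable
  step 2. node 1  ⊔preds=⊤  new=⊤  old=⊥  +wl: 
  step 3. node 2  ⊔preds=⊥  new=5  stable

Least fixpoint reached:
  node 0: 2
  node 1: ⊤
  node 2: 5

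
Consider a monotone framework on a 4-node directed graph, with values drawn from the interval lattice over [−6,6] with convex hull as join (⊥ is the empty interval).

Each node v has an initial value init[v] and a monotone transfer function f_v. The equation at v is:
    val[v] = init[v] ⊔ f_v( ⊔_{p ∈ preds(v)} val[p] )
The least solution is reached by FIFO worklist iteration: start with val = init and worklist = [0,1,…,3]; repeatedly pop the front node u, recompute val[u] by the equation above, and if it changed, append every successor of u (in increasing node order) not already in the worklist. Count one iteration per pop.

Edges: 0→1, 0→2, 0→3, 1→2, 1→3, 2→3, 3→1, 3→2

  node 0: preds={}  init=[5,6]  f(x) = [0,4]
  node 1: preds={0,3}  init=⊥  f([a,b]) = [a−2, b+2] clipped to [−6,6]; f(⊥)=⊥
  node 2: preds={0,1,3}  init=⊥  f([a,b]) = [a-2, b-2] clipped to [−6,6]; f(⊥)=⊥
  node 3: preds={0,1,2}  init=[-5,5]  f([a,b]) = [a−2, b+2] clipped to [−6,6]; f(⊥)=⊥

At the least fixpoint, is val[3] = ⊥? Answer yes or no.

Iteration log — 6 steps:
  step 1. node 0  ⊔preds=⊥  new=[0,6]  old=[5,6]  +wl: 
  step 2. node 1  ⊔preds=[-5,6]  new=[-6,6]  old=⊥  +wl: 
  step 3. node 2  ⊔preds=[-6,6]  new=[-6,4]  old=⊥  +wl: 
  step 4. node 3  ⊔preds=[-6,6]  new=[-6,6]  old=[-5,5]  +wl: 1,2
  step 5. node 1  ⊔preds=[-6,6]  new=[-6,6]  stable
  step 6. node 2  ⊔preds=[-6,6]  new=[-6,4]  stable

Least fixpoint reached:
  node 0: [0,6]
  node 1: [-6,6]
  node 2: [-6,4]
  node 3: [-6,6]

no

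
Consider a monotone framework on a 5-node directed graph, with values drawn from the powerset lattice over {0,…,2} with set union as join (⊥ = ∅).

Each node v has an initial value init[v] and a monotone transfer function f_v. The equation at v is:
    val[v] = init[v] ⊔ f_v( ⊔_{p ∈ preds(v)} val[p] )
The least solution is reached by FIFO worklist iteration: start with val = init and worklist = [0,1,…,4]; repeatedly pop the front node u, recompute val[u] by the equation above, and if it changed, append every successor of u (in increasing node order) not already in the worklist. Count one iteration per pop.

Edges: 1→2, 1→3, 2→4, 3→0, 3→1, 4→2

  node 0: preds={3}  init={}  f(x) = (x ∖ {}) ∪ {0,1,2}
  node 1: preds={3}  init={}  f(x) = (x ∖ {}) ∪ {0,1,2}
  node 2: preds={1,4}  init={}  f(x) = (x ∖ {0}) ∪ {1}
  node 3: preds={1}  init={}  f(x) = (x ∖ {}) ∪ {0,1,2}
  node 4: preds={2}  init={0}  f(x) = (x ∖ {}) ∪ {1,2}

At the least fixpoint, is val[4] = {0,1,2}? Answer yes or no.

yes

Iteration log — 8 steps:
  step 1. node 0  ⊔preds={}  new={0,1,2}  old={}  +wl: 
  step 2. node 1  ⊔preds={}  new={0,1,2}  old={}  +wl: 
  step 3. node 2  ⊔preds={0,1,2}  new={1,2}  old={}  +wl: 
  step 4. node 3  ⊔preds={0,1,2}  new={0,1,2}  old={}  +wl: 0,1
  step 5. node 4  ⊔preds={1,2}  new={0,1,2}  old={0}  +wl: 2
  step 6. node 0  ⊔preds={0,1,2}  new={0,1,2}  stable
  step 7. node 1  ⊔preds={0,1,2}  new={0,1,2}  stable
  step 8. node 2  ⊔preds={0,1,2}  new={1,2}  stable

Least fixpoint reached:
  node 0: {0,1,2}
  node 1: {0,1,2}
  node 2: {1,2}
  node 3: {0,1,2}
  node 4: {0,1,2}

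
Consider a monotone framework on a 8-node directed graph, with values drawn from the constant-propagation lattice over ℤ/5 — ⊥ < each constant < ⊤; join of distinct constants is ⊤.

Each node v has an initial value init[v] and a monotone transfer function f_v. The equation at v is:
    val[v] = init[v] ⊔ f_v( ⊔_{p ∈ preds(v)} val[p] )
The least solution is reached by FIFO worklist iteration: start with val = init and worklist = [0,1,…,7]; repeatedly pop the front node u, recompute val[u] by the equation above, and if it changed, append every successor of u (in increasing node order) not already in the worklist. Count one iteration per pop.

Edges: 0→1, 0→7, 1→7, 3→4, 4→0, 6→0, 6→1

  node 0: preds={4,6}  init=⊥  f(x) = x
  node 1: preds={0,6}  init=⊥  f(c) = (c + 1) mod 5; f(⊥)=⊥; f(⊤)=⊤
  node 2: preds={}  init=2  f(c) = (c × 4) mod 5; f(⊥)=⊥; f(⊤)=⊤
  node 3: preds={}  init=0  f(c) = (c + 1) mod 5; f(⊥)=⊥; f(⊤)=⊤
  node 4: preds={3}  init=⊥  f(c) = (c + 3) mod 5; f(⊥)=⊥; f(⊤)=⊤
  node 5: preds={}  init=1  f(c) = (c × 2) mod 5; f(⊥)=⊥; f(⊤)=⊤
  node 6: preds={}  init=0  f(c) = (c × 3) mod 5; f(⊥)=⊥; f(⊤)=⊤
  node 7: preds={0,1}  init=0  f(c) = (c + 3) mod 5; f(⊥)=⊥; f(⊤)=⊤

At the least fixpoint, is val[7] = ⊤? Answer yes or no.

Trace (11 dequeues):
  [1] u=0 | in 0 | out 0 | prev ⊥ | push {}
  [2] u=1 | in 0 | out 1 | prev ⊥ | push {}
  [3] u=2 | in ⊥ | out 2 | ==
  [4] u=3 | in ⊥ | out 0 | ==
  [5] u=4 | in 0 | out 3 | prev ⊥ | push {0}
  [6] u=5 | in ⊥ | out 1 | ==
  [7] u=6 | in ⊥ | out 0 | ==
  [8] u=7 | in ⊤ | out ⊤ | prev 0 | push {}
  [9] u=0 | in ⊤ | out ⊤ | prev 0 | push {1,7}
  [10] u=1 | in ⊤ | out ⊤ | prev 1 | push {}
  [11] u=7 | in ⊤ | out ⊤ | ==

Converged values:
  [0] ⊤
  [1] ⊤
  [2] 2
  [3] 0
  [4] 3
  [5] 1
  [6] 0
  [7] ⊤

yes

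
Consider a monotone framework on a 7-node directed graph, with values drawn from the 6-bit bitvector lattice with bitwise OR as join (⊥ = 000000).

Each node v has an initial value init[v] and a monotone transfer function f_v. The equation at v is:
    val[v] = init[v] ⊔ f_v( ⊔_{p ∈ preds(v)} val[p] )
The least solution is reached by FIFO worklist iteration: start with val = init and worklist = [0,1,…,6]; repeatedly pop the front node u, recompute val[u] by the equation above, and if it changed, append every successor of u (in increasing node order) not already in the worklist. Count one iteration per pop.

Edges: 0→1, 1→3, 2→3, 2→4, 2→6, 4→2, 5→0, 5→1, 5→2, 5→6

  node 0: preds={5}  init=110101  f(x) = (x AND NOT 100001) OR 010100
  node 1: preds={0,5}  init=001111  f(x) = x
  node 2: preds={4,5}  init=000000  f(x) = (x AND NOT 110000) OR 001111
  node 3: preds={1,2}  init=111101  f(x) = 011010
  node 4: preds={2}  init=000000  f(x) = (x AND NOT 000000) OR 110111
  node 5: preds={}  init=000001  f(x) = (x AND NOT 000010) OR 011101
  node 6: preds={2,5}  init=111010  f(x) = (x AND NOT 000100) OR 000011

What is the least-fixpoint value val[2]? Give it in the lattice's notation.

Worklist (10 pops):
  #1 pop 0: in=000001 → 110101 (no change)
  #2 pop 1: in=110101 → 111111 (was 001111); enqueue []
  #3 pop 2: in=000001 → 001111 (was 000000); enqueue []
  #4 pop 3: in=111111 → 111111 (was 111101); enqueue []
  #5 pop 4: in=001111 → 111111 (was 000000); enqueue [2]
  #6 pop 5: in=000000 → 011101 (was 000001); enqueue [0,1]
  #7 pop 6: in=011111 → 111011 (was 111010); enqueue []
  #8 pop 2: in=111111 → 001111 (no change)
  #9 pop 0: in=011101 → 111101 (was 110101); enqueue []
  #10 pop 1: in=111101 → 111111 (no change)

Fixpoint:
  val[0] = 111101
  val[1] = 111111
  val[2] = 001111
  val[3] = 111111
  val[4] = 111111
  val[5] = 011101
  val[6] = 111011

001111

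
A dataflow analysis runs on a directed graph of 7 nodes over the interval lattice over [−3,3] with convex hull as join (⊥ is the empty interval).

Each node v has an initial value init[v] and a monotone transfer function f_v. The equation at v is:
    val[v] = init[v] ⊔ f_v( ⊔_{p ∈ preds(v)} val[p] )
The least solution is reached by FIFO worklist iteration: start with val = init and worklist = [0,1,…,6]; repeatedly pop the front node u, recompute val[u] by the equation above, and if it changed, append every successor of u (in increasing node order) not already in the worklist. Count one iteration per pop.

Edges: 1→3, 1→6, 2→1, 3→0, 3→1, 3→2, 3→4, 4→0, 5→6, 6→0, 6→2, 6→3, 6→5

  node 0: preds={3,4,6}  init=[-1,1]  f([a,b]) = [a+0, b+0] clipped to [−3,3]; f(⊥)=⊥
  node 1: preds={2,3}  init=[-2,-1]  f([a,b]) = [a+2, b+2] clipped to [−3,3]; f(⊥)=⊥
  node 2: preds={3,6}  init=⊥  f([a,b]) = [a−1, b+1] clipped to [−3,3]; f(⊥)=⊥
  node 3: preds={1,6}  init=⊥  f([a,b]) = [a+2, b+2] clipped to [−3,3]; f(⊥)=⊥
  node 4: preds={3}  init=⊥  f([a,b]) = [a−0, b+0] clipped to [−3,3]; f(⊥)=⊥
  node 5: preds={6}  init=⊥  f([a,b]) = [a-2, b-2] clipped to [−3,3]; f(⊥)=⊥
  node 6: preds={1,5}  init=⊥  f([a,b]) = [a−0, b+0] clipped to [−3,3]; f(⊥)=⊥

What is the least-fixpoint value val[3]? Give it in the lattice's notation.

[-1,3]

Iteration log — 25 steps:
  step 1. node 0  ⊔preds=⊥  new=[-1,1]  stable
  step 2. node 1  ⊔preds=⊥  new=[-2,-1]  stable
  step 3. node 2  ⊔preds=⊥  new=⊥  stable
  step 4. node 3  ⊔preds=[-2,-1]  new=[0,1]  old=⊥  +wl: 0,1,2
  step 5. node 4  ⊔preds=[0,1]  new=[0,1]  old=⊥  +wl: 
  step 6. node 5  ⊔preds=⊥  new=⊥  stable
  step 7. node 6  ⊔preds=[-2,-1]  new=[-2,-1]  old=⊥  +wl: 3,5
  step 8. node 0  ⊔preds=[-2,1]  new=[-2,1]  old=[-1,1]  +wl: 
  step 9. node 1  ⊔preds=[0,1]  new=[-2,3]  old=[-2,-1]  +wl: 6
  step 10. node 2  ⊔preds=[-2,1]  new=[-3,2]  old=⊥  +wl: 1
  step 11. node 3  ⊔preds=[-2,3]  new=[0,3]  old=[0,1]  +wl: 0,2,4
  step 12. node 5  ⊔preds=[-2,-1]  new=[-3,-3]  old=⊥  +wl: 
  step 13. node 6  ⊔preds=[-3,3]  new=[-3,3]  old=[-2,-1]  +wl: 3,5
  step 14. node 1  ⊔preds=[-3,3]  new=[-2,3]  stable
  step 15. node 0  ⊔preds=[-3,3]  new=[-3,3]  old=[-2,1]  +wl: 
  step 16. node 2  ⊔preds=[-3,3]  new=[-3,3]  old=[-3,2]  +wl: 1
  step 17. node 4  ⊔preds=[0,3]  new=[0,3]  old=[0,1]  +wl: 0
  step 18. node 3  ⊔preds=[-3,3]  new=[-1,3]  old=[0,3]  +wl: 2,4
  step 19. node 5  ⊔preds=[-3,3]  new=[-3,1]  old=[-3,-3]  +wl: 6
  step 20. node 1  ⊔preds=[-3,3]  new=[-2,3]  stable
  step 21. node 0  ⊔preds=[-3,3]  new=[-3,3]  stable
  step 22. node 2  ⊔preds=[-3,3]  new=[-3,3]  stable
  step 23. node 4  ⊔preds=[-1,3]  new=[-1,3]  old=[0,3]  +wl: 0
  step 24. node 6  ⊔preds=[-3,3]  new=[-3,3]  stable
  step 25. node 0  ⊔preds=[-3,3]  new=[-3,3]  stable

Least fixpoint reached:
  node 0: [-3,3]
  node 1: [-2,3]
  node 2: [-3,3]
  node 3: [-1,3]
  node 4: [-1,3]
  node 5: [-3,1]
  node 6: [-3,3]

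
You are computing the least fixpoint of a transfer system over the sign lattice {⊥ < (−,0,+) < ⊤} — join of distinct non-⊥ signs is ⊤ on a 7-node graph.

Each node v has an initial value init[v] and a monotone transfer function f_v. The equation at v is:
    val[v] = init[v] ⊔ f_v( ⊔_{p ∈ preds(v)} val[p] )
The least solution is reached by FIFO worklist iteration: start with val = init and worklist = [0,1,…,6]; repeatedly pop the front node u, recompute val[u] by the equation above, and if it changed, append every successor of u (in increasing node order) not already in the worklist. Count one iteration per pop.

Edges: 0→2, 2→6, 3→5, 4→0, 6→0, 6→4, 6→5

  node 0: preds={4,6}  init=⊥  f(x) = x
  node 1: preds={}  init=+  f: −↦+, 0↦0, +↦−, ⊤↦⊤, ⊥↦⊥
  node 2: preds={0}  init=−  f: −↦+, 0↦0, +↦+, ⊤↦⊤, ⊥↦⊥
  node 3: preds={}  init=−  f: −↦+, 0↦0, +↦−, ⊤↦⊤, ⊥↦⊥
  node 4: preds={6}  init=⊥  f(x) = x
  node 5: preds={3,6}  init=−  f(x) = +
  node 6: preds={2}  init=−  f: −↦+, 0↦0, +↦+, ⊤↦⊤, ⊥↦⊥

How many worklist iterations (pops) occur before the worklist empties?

12

Trace (12 dequeues):
  [1] u=0 | in − | out − | prev ⊥ | push {}
  [2] u=1 | in ⊥ | out + | ==
  [3] u=2 | in − | out ⊤ | prev − | push {}
  [4] u=3 | in ⊥ | out − | ==
  [5] u=4 | in − | out − | prev ⊥ | push {0}
  [6] u=5 | in − | out ⊤ | prev − | push {}
  [7] u=6 | in ⊤ | out ⊤ | prev − | push {4,5}
  [8] u=0 | in ⊤ | out ⊤ | prev − | push {2}
  [9] u=4 | in ⊤ | out ⊤ | prev − | push {0}
  [10] u=5 | in ⊤ | out ⊤ | ==
  [11] u=2 | in ⊤ | out ⊤ | ==
  [12] u=0 | in ⊤ | out ⊤ | ==

Converged values:
  [0] ⊤
  [1] +
  [2] ⊤
  [3] −
  [4] ⊤
  [5] ⊤
  [6] ⊤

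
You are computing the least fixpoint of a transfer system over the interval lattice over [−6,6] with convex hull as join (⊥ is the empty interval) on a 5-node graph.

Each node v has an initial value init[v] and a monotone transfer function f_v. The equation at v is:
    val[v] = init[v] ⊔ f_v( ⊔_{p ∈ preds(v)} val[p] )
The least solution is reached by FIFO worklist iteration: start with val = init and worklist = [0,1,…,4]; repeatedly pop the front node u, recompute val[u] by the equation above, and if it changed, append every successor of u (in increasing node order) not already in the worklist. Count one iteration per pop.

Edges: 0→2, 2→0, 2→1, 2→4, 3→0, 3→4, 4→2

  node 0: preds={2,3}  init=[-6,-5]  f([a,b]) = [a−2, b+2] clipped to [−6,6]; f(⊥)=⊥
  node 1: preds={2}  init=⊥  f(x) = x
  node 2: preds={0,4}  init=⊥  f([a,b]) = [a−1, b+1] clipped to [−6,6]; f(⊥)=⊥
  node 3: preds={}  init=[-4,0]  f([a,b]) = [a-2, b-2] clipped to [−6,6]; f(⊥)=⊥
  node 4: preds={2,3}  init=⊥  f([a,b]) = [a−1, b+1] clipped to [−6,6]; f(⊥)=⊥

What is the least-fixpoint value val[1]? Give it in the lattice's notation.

[-6,6]

Iteration log — 12 steps:
  step 1. node 0  ⊔preds=[-4,0]  new=[-6,2]  old=[-6,-5]  +wl: 
  step 2. node 1  ⊔preds=⊥  new=⊥  stable
  step 3. node 2  ⊔preds=[-6,2]  new=[-6,3]  old=⊥  +wl: 0,1
  step 4. node 3  ⊔preds=⊥  new=[-4,0]  stable
  step 5. node 4  ⊔preds=[-6,3]  new=[-6,4]  old=⊥  +wl: 2
  step 6. node 0  ⊔preds=[-6,3]  new=[-6,5]  old=[-6,2]  +wl: 
  step 7. node 1  ⊔preds=[-6,3]  new=[-6,3]  old=⊥  +wl: 
  step 8. node 2  ⊔preds=[-6,5]  new=[-6,6]  old=[-6,3]  +wl: 0,1,4
  step 9. node 0  ⊔preds=[-6,6]  new=[-6,6]  old=[-6,5]  +wl: 2
  step 10. node 1  ⊔preds=[-6,6]  new=[-6,6]  old=[-6,3]  +wl: 
  step 11. node 4  ⊔preds=[-6,6]  new=[-6,6]  old=[-6,4]  +wl: 
  step 12. node 2  ⊔preds=[-6,6]  new=[-6,6]  stable

Least fixpoint reached:
  node 0: [-6,6]
  node 1: [-6,6]
  node 2: [-6,6]
  node 3: [-4,0]
  node 4: [-6,6]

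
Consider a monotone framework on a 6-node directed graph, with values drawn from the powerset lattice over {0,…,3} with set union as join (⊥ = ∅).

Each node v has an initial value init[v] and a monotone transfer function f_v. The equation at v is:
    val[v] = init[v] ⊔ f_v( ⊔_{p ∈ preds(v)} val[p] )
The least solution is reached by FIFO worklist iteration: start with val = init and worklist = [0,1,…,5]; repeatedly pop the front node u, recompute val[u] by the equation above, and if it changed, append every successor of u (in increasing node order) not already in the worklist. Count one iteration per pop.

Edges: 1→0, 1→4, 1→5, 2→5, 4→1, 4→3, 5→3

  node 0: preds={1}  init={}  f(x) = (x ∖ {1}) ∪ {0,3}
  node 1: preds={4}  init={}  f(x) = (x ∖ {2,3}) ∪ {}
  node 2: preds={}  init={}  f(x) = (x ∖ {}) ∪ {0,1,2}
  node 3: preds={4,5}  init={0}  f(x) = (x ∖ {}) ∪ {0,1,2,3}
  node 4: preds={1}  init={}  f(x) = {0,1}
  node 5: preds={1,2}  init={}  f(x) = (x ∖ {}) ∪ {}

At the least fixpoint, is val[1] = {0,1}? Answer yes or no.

Worklist (11 pops):
  #1 pop 0: in={} → {0,3} (was {}); enqueue []
  #2 pop 1: in={} → {} (no change)
  #3 pop 2: in={} → {0,1,2} (was {}); enqueue []
  #4 pop 3: in={} → {0,1,2,3} (was {0}); enqueue []
  #5 pop 4: in={} → {0,1} (was {}); enqueue [1,3]
  #6 pop 5: in={0,1,2} → {0,1,2} (was {}); enqueue []
  #7 pop 1: in={0,1} → {0,1} (was {}); enqueue [0,4,5]
  #8 pop 3: in={0,1,2} → {0,1,2,3} (no change)
  #9 pop 0: in={0,1} → {0,3} (no change)
  #10 pop 4: in={0,1} → {0,1} (no change)
  #11 pop 5: in={0,1,2} → {0,1,2} (no change)

Fixpoint:
  val[0] = {0,3}
  val[1] = {0,1}
  val[2] = {0,1,2}
  val[3] = {0,1,2,3}
  val[4] = {0,1}
  val[5] = {0,1,2}

yes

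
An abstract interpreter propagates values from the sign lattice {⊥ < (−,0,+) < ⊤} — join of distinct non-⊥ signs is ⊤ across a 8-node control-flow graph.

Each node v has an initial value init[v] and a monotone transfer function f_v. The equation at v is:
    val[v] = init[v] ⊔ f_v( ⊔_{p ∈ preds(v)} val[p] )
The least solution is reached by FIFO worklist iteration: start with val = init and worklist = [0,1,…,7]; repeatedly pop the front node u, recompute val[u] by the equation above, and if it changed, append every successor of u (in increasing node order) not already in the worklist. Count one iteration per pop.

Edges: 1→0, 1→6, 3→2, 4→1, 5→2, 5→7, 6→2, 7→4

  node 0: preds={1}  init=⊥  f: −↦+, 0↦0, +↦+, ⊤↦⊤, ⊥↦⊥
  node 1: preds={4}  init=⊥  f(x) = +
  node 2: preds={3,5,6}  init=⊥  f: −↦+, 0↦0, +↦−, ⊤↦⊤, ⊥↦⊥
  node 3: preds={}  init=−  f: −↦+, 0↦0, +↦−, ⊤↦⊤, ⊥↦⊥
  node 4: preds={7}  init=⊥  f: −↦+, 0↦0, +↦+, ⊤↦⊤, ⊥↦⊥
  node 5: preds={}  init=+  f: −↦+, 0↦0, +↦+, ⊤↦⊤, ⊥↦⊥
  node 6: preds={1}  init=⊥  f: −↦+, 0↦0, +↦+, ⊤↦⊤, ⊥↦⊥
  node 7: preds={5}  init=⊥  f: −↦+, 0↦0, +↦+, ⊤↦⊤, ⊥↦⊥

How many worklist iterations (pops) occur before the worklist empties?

Worklist (12 pops):
  #1 pop 0: in=⊥ → ⊥ (no change)
  #2 pop 1: in=⊥ → + (was ⊥); enqueue [0]
  #3 pop 2: in=⊤ → ⊤ (was ⊥); enqueue []
  #4 pop 3: in=⊥ → − (no change)
  #5 pop 4: in=⊥ → ⊥ (no change)
  #6 pop 5: in=⊥ → + (no change)
  #7 pop 6: in=+ → + (was ⊥); enqueue [2]
  #8 pop 7: in=+ → + (was ⊥); enqueue [4]
  #9 pop 0: in=+ → + (was ⊥); enqueue []
  #10 pop 2: in=⊤ → ⊤ (no change)
  #11 pop 4: in=+ → + (was ⊥); enqueue [1]
  #12 pop 1: in=+ → + (no change)

Fixpoint:
  val[0] = +
  val[1] = +
  val[2] = ⊤
  val[3] = −
  val[4] = +
  val[5] = +
  val[6] = +
  val[7] = +

12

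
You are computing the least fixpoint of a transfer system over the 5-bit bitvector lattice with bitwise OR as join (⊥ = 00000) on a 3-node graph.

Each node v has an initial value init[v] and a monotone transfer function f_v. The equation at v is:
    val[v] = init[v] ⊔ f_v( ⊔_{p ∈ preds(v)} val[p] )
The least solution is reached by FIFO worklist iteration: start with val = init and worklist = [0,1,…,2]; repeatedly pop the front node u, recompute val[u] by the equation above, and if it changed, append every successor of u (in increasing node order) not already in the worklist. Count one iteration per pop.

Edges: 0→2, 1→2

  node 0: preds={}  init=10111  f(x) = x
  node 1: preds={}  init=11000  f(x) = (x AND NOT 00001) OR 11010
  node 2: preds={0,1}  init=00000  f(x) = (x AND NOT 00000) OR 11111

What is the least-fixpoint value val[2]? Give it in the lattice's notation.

11111

Worklist (3 pops):
  #1 pop 0: in=00000 → 10111 (no change)
  #2 pop 1: in=00000 → 11010 (was 11000); enqueue []
  #3 pop 2: in=11111 → 11111 (was 00000); enqueue []

Fixpoint:
  val[0] = 10111
  val[1] = 11010
  val[2] = 11111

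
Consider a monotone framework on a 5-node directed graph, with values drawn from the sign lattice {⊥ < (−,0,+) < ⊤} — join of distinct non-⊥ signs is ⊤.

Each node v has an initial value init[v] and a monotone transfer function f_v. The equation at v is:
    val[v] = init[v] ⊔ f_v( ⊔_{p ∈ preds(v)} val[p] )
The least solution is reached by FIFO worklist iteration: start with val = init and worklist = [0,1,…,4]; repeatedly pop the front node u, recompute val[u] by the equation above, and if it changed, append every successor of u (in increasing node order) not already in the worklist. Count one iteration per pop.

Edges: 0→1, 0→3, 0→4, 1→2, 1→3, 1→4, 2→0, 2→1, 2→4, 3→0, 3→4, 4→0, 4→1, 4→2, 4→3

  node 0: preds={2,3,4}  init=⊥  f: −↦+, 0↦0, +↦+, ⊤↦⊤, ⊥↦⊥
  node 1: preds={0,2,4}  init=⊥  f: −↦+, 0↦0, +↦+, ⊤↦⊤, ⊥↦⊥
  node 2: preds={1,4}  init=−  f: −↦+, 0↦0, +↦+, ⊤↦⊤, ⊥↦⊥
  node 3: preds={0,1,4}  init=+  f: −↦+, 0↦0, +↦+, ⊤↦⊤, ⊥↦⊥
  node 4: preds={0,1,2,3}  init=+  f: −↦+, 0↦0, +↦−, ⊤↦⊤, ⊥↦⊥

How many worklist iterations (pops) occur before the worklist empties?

9

Iteration log — 9 steps:
  step 1. node 0  ⊔preds=⊤  new=⊤  old=⊥  +wl: 
  step 2. node 1  ⊔preds=⊤  new=⊤  old=⊥  +wl: 
  step 3. node 2  ⊔preds=⊤  new=⊤  old=−  +wl: 0,1
  step 4. node 3  ⊔preds=⊤  new=⊤  old=+  +wl: 
  step 5. node 4  ⊔preds=⊤  new=⊤  old=+  +wl: 2,3
  step 6. node 0  ⊔preds=⊤  new=⊤  stable
  step 7. node 1  ⊔preds=⊤  new=⊤  stable
  step 8. node 2  ⊔preds=⊤  new=⊤  stable
  step 9. node 3  ⊔preds=⊤  new=⊤  stable

Least fixpoint reached:
  node 0: ⊤
  node 1: ⊤
  node 2: ⊤
  node 3: ⊤
  node 4: ⊤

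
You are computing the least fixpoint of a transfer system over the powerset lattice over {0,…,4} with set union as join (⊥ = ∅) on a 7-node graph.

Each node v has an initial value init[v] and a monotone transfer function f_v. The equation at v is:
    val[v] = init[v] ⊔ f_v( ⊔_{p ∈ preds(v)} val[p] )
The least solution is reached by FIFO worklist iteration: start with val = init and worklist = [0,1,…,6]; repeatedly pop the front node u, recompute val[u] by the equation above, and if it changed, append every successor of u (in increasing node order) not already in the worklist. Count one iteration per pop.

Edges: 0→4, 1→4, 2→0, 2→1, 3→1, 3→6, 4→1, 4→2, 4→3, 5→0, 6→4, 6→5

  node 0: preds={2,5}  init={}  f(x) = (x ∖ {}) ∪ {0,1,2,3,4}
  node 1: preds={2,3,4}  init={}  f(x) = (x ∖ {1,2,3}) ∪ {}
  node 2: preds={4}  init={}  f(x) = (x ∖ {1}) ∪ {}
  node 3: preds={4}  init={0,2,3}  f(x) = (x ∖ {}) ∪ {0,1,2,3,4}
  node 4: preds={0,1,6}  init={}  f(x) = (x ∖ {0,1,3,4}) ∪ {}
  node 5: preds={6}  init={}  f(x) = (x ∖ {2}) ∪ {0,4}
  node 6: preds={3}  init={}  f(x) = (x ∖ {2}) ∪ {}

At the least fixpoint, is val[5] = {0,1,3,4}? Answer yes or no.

yes

Worklist (15 pops):
  #1 pop 0: in={} → {0,1,2,3,4} (was {}); enqueue []
  #2 pop 1: in={0,2,3} → {0} (was {}); enqueue []
  #3 pop 2: in={} → {} (no change)
  #4 pop 3: in={} → {0,1,2,3,4} (was {0,2,3}); enqueue [1]
  #5 pop 4: in={0,1,2,3,4} → {2} (was {}); enqueue [2,3]
  #6 pop 5: in={} → {0,4} (was {}); enqueue [0]
  #7 pop 6: in={0,1,2,3,4} → {0,1,3,4} (was {}); enqueue [4,5]
  #8 pop 1: in={0,1,2,3,4} → {0,4} (was {0}); enqueue []
  #9 pop 2: in={2} → {2} (was {}); enqueue [1]
  #10 pop 3: in={2} → {0,1,2,3,4} (no change)
  #11 pop 0: in={0,2,4} → {0,1,2,3,4} (no change)
  #12 pop 4: in={0,1,2,3,4} → {2} (no change)
  #13 pop 5: in={0,1,3,4} → {0,1,3,4} (was {0,4}); enqueue [0]
  #14 pop 1: in={0,1,2,3,4} → {0,4} (no change)
  #15 pop 0: in={0,1,2,3,4} → {0,1,2,3,4} (no change)

Fixpoint:
  val[0] = {0,1,2,3,4}
  val[1] = {0,4}
  val[2] = {2}
  val[3] = {0,1,2,3,4}
  val[4] = {2}
  val[5] = {0,1,3,4}
  val[6] = {0,1,3,4}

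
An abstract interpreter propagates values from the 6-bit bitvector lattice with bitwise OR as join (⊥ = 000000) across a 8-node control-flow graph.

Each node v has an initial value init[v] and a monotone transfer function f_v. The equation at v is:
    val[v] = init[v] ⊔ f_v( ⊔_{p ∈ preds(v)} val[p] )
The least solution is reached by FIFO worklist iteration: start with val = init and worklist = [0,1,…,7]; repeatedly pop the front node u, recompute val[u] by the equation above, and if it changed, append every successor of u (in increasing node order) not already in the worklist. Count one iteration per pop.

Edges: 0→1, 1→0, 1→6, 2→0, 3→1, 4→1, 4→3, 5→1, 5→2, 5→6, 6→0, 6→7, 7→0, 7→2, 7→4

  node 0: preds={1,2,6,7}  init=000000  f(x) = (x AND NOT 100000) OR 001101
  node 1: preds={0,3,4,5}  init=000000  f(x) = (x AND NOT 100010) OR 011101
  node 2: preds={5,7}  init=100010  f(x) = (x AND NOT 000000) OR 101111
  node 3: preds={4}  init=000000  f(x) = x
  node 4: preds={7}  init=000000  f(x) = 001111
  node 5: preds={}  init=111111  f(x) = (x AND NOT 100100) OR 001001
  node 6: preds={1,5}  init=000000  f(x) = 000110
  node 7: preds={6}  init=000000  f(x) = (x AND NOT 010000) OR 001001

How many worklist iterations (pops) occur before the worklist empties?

Trace (14 dequeues):
  [1] u=0 | in 100010 | out 001111 | prev 000000 | push {}
  [2] u=1 | in 111111 | out 011101 | prev 000000 | push {0}
  [3] u=2 | in 111111 | out 111111 | prev 100010 | push {}
  [4] u=3 | in 000000 | out 000000 | ==
  [5] u=4 | in 000000 | out 001111 | prev 000000 | push {1,3}
  [6] u=5 | in 000000 | out 111111 | ==
  [7] u=6 | in 111111 | out 000110 | prev 000000 | push {}
  [8] u=7 | in 000110 | out 001111 | prev 000000 | push {2,4}
  [9] u=0 | in 111111 | out 011111 | prev 001111 | push {}
  [10] u=1 | in 111111 | out 011101 | ==
  [11] u=3 | in 001111 | out 001111 | prev 000000 | push {1}
  [12] u=2 | in 111111 | out 111111 | ==
  [13] u=4 | in 001111 | out 001111 | ==
  [14] u=1 | in 111111 | out 011101 | ==

Converged values:
  [0] 011111
  [1] 011101
  [2] 111111
  [3] 001111
  [4] 001111
  [5] 111111
  [6] 000110
  [7] 001111

14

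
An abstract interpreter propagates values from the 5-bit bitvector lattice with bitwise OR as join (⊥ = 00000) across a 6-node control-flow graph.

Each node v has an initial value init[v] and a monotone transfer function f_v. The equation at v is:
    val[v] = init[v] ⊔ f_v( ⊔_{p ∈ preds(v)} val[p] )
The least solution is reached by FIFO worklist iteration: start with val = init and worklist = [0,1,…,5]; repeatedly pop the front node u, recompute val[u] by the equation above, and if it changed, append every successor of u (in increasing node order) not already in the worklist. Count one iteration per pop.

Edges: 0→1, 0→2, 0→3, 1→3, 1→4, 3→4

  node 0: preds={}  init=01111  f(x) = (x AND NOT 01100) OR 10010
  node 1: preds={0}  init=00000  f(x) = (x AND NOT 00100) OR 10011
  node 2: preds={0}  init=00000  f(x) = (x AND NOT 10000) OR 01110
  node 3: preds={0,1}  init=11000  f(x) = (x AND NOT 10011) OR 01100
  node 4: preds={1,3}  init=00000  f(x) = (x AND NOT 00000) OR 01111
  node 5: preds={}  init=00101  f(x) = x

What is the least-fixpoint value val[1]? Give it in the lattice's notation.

Trace (6 dequeues):
  [1] u=0 | in 00000 | out 11111 | prev 01111 | push {}
  [2] u=1 | in 11111 | out 11011 | prev 00000 | push {}
  [3] u=2 | in 11111 | out 01111 | prev 00000 | push {}
  [4] u=3 | in 11111 | out 11100 | prev 11000 | push {}
  [5] u=4 | in 11111 | out 11111 | prev 00000 | push {}
  [6] u=5 | in 00000 | out 00101 | ==

Converged values:
  [0] 11111
  [1] 11011
  [2] 01111
  [3] 11100
  [4] 11111
  [5] 00101

11011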